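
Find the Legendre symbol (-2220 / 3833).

-1

Pull out -1: (-2220 / 3833) = (-1 / 3833)·(2220 / 3833). Since 3833 ≡ 1 (mod 4), (-1 / 3833) = +1. Now have (2220 / 3833).
Factor out 2: 2220 = 2^2·555. Since 3833 ≡ 1 (mod 8), (2 / 3833) = +1, and (2 / 3833)^2 = +1. Now have (555 / 3833).
3833 ≡ 1 (mod 4), so quadratic reciprocity gives (555 / 3833) = (3833 / 555). Reduce: 3833 ≡ 503 (mod 555). Now have (503 / 555).
Both 503 ≡ 3 and 555 ≡ 3 (mod 4), so reciprocity gives (503 / 555) = -(555 / 503). Reduce: 555 ≡ 52 (mod 503). Now have -(52 / 503).
Factor out 2: 52 = 2^2·13. Since 503 ≡ 7 (mod 8), (2 / 503) = +1, and (2 / 503)^2 = +1. Now have -(13 / 503).
13 ≡ 1 (mod 4), so quadratic reciprocity gives (13 / 503) = (503 / 13). Reduce: 503 ≡ 9 (mod 13). Now have -(9 / 13).
9 ≡ 1 (mod 4), so quadratic reciprocity gives (9 / 13) = (13 / 9). Reduce: 13 ≡ 4 (mod 9). Now have -(4 / 9).
Factor out 2: 4 = 2^2. Since 9 ≡ 1 (mod 8), (2 / 9) = +1, and (2 / 9)^2 = +1. Now have -(1 / 9).
(1 / 9) = 1. Collecting the sign factors: -1.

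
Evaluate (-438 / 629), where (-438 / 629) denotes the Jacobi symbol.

Reduce the numerator: -438 ≡ 191 (mod 629), so (-438 / 629) = (191 / 629).
629 ≡ 1 (mod 4), so quadratic reciprocity gives (191 / 629) = (629 / 191). Reduce: 629 ≡ 56 (mod 191). Now have (56 / 191).
Factor out 2: 56 = 2^3·7. Since 191 ≡ 7 (mod 8), (2 / 191) = +1, and (2 / 191)^3 = +1. Now have (7 / 191).
Both 7 ≡ 3 and 191 ≡ 3 (mod 4), so reciprocity gives (7 / 191) = -(191 / 7). Reduce: 191 ≡ 2 (mod 7). Now have -(2 / 7).
Factor out 2: 2 = 2. Since 7 ≡ 7 (mod 8), (2 / 7) = +1. Now have -(1 / 7).
(1 / 7) = 1. Collecting the sign factors: -1.

-1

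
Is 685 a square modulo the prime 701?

685 ≡ 1 (mod 4), so quadratic reciprocity gives (685|701) = (701|685). Reduce: 701 ≡ 16 (mod 685). Now have (16|685).
Factor out 2: 16 = 2^4. Since 685 ≡ 5 (mod 8), (2|685) = -1, and (2|685)^4 = +1. Now have (1|685).
(1|685) = 1. Collecting the sign factors: 1.
The Legendre symbol is 1, so x^2 ≡ 685 (mod 701) has solution.

yes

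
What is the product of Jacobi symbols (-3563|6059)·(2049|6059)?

By multiplicativity, (-3563·2049|6059) = (-3563|6059)·(2049|6059).
First factor (-3563|6059):
Pull out -1: (-3563|6059) = (-1|6059)·(3563|6059). Since 6059 ≡ 3 (mod 4), (-1|6059) = -1. Now have -(3563|6059).
Both 3563 ≡ 3 and 6059 ≡ 3 (mod 4), so reciprocity gives (3563|6059) = -(6059|3563). Reduce: 6059 ≡ 2496 (mod 3563). Now have (2496|3563).
Factor out 2: 2496 = 2^6·39. Since 3563 ≡ 3 (mod 8), (2|3563) = -1, and (2|3563)^6 = +1. Now have (39|3563).
Both 39 ≡ 3 and 3563 ≡ 3 (mod 4), so reciprocity gives (39|3563) = -(3563|39). Reduce: 3563 ≡ 14 (mod 39). Now have -(14|39).
Factor out 2: 14 = 2·7. Since 39 ≡ 7 (mod 8), (2|39) = +1. Now have -(7|39).
Both 7 ≡ 3 and 39 ≡ 3 (mod 4), so reciprocity gives (7|39) = -(39|7). Reduce: 39 ≡ 4 (mod 7). Now have (4|7).
Factor out 2: 4 = 2^2. Since 7 ≡ 7 (mod 8), (2|7) = +1, and (2|7)^2 = +1. Now have (1|7).
(1|7) = 1. Collecting the sign factors: 1.
Second factor (2049|6059):
2049 ≡ 1 (mod 4), so quadratic reciprocity gives (2049|6059) = (6059|2049). Reduce: 6059 ≡ 1961 (mod 2049). Now have (1961|2049).
1961 ≡ 1 (mod 4), so quadratic reciprocity gives (1961|2049) = (2049|1961). Reduce: 2049 ≡ 88 (mod 1961). Now have (88|1961).
Factor out 2: 88 = 2^3·11. Since 1961 ≡ 1 (mod 8), (2|1961) = +1, and (2|1961)^3 = +1. Now have (11|1961).
1961 ≡ 1 (mod 4), so quadratic reciprocity gives (11|1961) = (1961|11). Reduce: 1961 ≡ 3 (mod 11). Now have (3|11).
Both 3 ≡ 3 and 11 ≡ 3 (mod 4), so reciprocity gives (3|11) = -(11|3). Reduce: 11 ≡ 2 (mod 3). Now have -(2|3).
Factor out 2: 2 = 2. Since 3 ≡ 3 (mod 8), (2|3) = -1. Now have (1|3).
(1|3) = 1. Collecting the sign factors: 1.
Product: (1)·(1) = 1.

1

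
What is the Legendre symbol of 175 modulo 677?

677 ≡ 1 (mod 4), so quadratic reciprocity gives (175|677) = (677|175). Reduce: 677 ≡ 152 (mod 175). Now have (152|175).
Factor out 2: 152 = 2^3·19. Since 175 ≡ 7 (mod 8), (2|175) = +1, and (2|175)^3 = +1. Now have (19|175).
Both 19 ≡ 3 and 175 ≡ 3 (mod 4), so reciprocity gives (19|175) = -(175|19). Reduce: 175 ≡ 4 (mod 19). Now have -(4|19).
Factor out 2: 4 = 2^2. Since 19 ≡ 3 (mod 8), (2|19) = -1, and (2|19)^2 = +1. Now have -(1|19).
(1|19) = 1. Collecting the sign factors: -1.

-1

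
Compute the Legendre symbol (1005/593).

-1

Reduce the numerator: 1005 ≡ 412 (mod 593), so (1005/593) = (412/593).
Factor out 2: 412 = 2^2·103. Since 593 ≡ 1 (mod 8), (2/593) = +1, and (2/593)^2 = +1. Now have (103/593).
593 ≡ 1 (mod 4), so quadratic reciprocity gives (103/593) = (593/103). Reduce: 593 ≡ 78 (mod 103). Now have (78/103).
Factor out 2: 78 = 2·39. Since 103 ≡ 7 (mod 8), (2/103) = +1. Now have (39/103).
Both 39 ≡ 3 and 103 ≡ 3 (mod 4), so reciprocity gives (39/103) = -(103/39). Reduce: 103 ≡ 25 (mod 39). Now have -(25/39).
25 ≡ 1 (mod 4), so quadratic reciprocity gives (25/39) = (39/25). Reduce: 39 ≡ 14 (mod 25). Now have -(14/25).
Factor out 2: 14 = 2·7. Since 25 ≡ 1 (mod 8), (2/25) = +1. Now have -(7/25).
25 ≡ 1 (mod 4), so quadratic reciprocity gives (7/25) = (25/7). Reduce: 25 ≡ 4 (mod 7). Now have -(4/7).
Factor out 2: 4 = 2^2. Since 7 ≡ 7 (mod 8), (2/7) = +1, and (2/7)^2 = +1. Now have -(1/7).
(1/7) = 1. Collecting the sign factors: -1.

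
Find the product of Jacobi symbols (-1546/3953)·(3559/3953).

By multiplicativity, (-1546·3559/3953) = (-1546/3953)·(3559/3953).
First factor (-1546/3953):
(-1546/3953)
  = (2407/3953)    [-1546 ≡ 2407 mod 3953]
  = (3953/2407)    [QR: 3953 ≡ 1 mod 4, sign kept]
  = (1546/2407)    [3953 ≡ 1546 mod 2407]
  = (773/2407)    [2407 ≡ 7 mod 8 ⇒ (2/2407) = +1]
  = (2407/773)    [QR: 773 ≡ 1 mod 4, sign kept]
  = (88/773)    [2407 ≡ 88 mod 773]
  = -(11/773)    [773 ≡ 5 mod 8 ⇒ (2/773)^3 = -1]
  = -(773/11)    [QR: 773 ≡ 1 mod 4, sign kept]
  = -(3/11)    [773 ≡ 3 mod 11]
  = (11/3)    [QR: both ≡ 3 mod 4, sign flips]
  = (2/3)    [11 ≡ 2 mod 3]
  = -(1/3)    [3 ≡ 3 mod 8 ⇒ (2/3) = -1]
  = -1    [(1/3) = 1]
Second factor (3559/3953):
(3559/3953)
  = (3953/3559)    [QR: 3953 ≡ 1 mod 4, sign kept]
  = (394/3559)    [3953 ≡ 394 mod 3559]
  = (197/3559)    [3559 ≡ 7 mod 8 ⇒ (2/3559) = +1]
  = (3559/197)    [QR: 197 ≡ 1 mod 4, sign kept]
  = (13/197)    [3559 ≡ 13 mod 197]
  = (197/13)    [QR: 13 ≡ 1 mod 4, sign kept]
  = (2/13)    [197 ≡ 2 mod 13]
  = -(1/13)    [13 ≡ 5 mod 8 ⇒ (2/13) = -1]
  = -1    [(1/13) = 1]
Product: (-1)·(-1) = 1.

1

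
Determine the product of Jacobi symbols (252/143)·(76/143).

By multiplicativity, (252·76/143) = (252/143)·(76/143).
First factor (252/143):
Reduce the numerator: 252 ≡ 109 (mod 143), so (252/143) = (109/143).
109 ≡ 1 (mod 4), so quadratic reciprocity gives (109/143) = (143/109). Reduce: 143 ≡ 34 (mod 109). Now have (34/109).
Factor out 2: 34 = 2·17. Since 109 ≡ 5 (mod 8), (2/109) = -1. Now have -(17/109).
17 ≡ 1 (mod 4), so quadratic reciprocity gives (17/109) = (109/17). Reduce: 109 ≡ 7 (mod 17). Now have -(7/17).
17 ≡ 1 (mod 4), so quadratic reciprocity gives (7/17) = (17/7). Reduce: 17 ≡ 3 (mod 7). Now have -(3/7).
Both 3 ≡ 3 and 7 ≡ 3 (mod 4), so reciprocity gives (3/7) = -(7/3). Reduce: 7 ≡ 1 (mod 3). Now have (1/3).
(1/3) = 1. Collecting the sign factors: 1.
Second factor (76/143):
Factor out 2: 76 = 2^2·19. Since 143 ≡ 7 (mod 8), (2/143) = +1, and (2/143)^2 = +1. Now have (19/143).
Both 19 ≡ 3 and 143 ≡ 3 (mod 4), so reciprocity gives (19/143) = -(143/19). Reduce: 143 ≡ 10 (mod 19). Now have -(10/19).
Factor out 2: 10 = 2·5. Since 19 ≡ 3 (mod 8), (2/19) = -1. Now have (5/19).
5 ≡ 1 (mod 4), so quadratic reciprocity gives (5/19) = (19/5). Reduce: 19 ≡ 4 (mod 5). Now have (4/5).
Factor out 2: 4 = 2^2. Since 5 ≡ 5 (mod 8), (2/5) = -1, and (2/5)^2 = +1. Now have (1/5).
(1/5) = 1. Collecting the sign factors: 1.
Product: (1)·(1) = 1.

1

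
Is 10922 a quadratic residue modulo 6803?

(10922/6803)
  = (4119/6803)    [10922 ≡ 4119 mod 6803]
  = -(6803/4119)    [QR: both ≡ 3 mod 4, sign flips]
  = -(2684/4119)    [6803 ≡ 2684 mod 4119]
  = -(671/4119)    [4119 ≡ 7 mod 8 ⇒ (2/4119)^2 = +1]
  = (4119/671)    [QR: both ≡ 3 mod 4, sign flips]
  = (93/671)    [4119 ≡ 93 mod 671]
  = (671/93)    [QR: 93 ≡ 1 mod 4, sign kept]
  = (20/93)    [671 ≡ 20 mod 93]
  = (5/93)    [93 ≡ 5 mod 8 ⇒ (2/93)^2 = +1]
  = (93/5)    [QR: 5 ≡ 1 mod 4, sign kept]
  = (3/5)    [93 ≡ 3 mod 5]
  = (5/3)    [QR: 5 ≡ 1 mod 4, sign kept]
  = (2/3)    [5 ≡ 2 mod 3]
  = -(1/3)    [3 ≡ 3 mod 8 ⇒ (2/3) = -1]
  = -1    [(1/3) = 1]
The Legendre symbol is -1, so x^2 ≡ 10922 (mod 6803) has no solution.

no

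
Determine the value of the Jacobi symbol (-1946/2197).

1

Reduce the numerator: -1946 ≡ 251 (mod 2197), so (-1946/2197) = (251/2197).
2197 ≡ 1 (mod 4), so quadratic reciprocity gives (251/2197) = (2197/251). Reduce: 2197 ≡ 189 (mod 251). Now have (189/251).
189 ≡ 1 (mod 4), so quadratic reciprocity gives (189/251) = (251/189). Reduce: 251 ≡ 62 (mod 189). Now have (62/189).
Factor out 2: 62 = 2·31. Since 189 ≡ 5 (mod 8), (2/189) = -1. Now have -(31/189).
189 ≡ 1 (mod 4), so quadratic reciprocity gives (31/189) = (189/31). Reduce: 189 ≡ 3 (mod 31). Now have -(3/31).
Both 3 ≡ 3 and 31 ≡ 3 (mod 4), so reciprocity gives (3/31) = -(31/3). Reduce: 31 ≡ 1 (mod 3). Now have (1/3).
(1/3) = 1. Collecting the sign factors: 1.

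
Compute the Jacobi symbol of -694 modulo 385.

Reduce the numerator: -694 ≡ 76 (mod 385), so (-694 / 385) = (76 / 385).
Factor out 2: 76 = 2^2·19. Since 385 ≡ 1 (mod 8), (2 / 385) = +1, and (2 / 385)^2 = +1. Now have (19 / 385).
385 ≡ 1 (mod 4), so quadratic reciprocity gives (19 / 385) = (385 / 19). Reduce: 385 ≡ 5 (mod 19). Now have (5 / 19).
5 ≡ 1 (mod 4), so quadratic reciprocity gives (5 / 19) = (19 / 5). Reduce: 19 ≡ 4 (mod 5). Now have (4 / 5).
Factor out 2: 4 = 2^2. Since 5 ≡ 5 (mod 8), (2 / 5) = -1, and (2 / 5)^2 = +1. Now have (1 / 5).
(1 / 5) = 1. Collecting the sign factors: 1.

1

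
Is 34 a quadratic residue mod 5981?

Factor out 2: 34 = 2·17. Since 5981 ≡ 5 (mod 8), (2|5981) = -1. Now have -(17|5981).
17 ≡ 1 (mod 4), so quadratic reciprocity gives (17|5981) = (5981|17). Reduce: 5981 ≡ 14 (mod 17). Now have -(14|17).
Factor out 2: 14 = 2·7. Since 17 ≡ 1 (mod 8), (2|17) = +1. Now have -(7|17).
17 ≡ 1 (mod 4), so quadratic reciprocity gives (7|17) = (17|7). Reduce: 17 ≡ 3 (mod 7). Now have -(3|7).
Both 3 ≡ 3 and 7 ≡ 3 (mod 4), so reciprocity gives (3|7) = -(7|3). Reduce: 7 ≡ 1 (mod 3). Now have (1|3).
(1|3) = 1. Collecting the sign factors: 1.
(34|5981) = 1, and 5981 is prime, so 34 is a quadratic residue mod 5981.

yes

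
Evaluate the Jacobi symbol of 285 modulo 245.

0

Reduce the numerator: 285 ≡ 40 (mod 245), so (285/245) = (40/245).
Factor out 2: 40 = 2^3·5. Since 245 ≡ 5 (mod 8), (2/245) = -1, and (2/245)^3 = -1. Now have -(5/245).
5 ≡ 1 (mod 4), so quadratic reciprocity gives (5/245) = (245/5). Reduce: 245 ≡ 0 (mod 5). Now have -(0/5).
The numerator is now 0 with denominator 5 > 1: the symbol is 0.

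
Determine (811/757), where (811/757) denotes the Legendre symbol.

Reduce the numerator: 811 ≡ 54 (mod 757), so (811/757) = (54/757).
Factor out 2: 54 = 2·27. Since 757 ≡ 5 (mod 8), (2/757) = -1. Now have -(27/757).
757 ≡ 1 (mod 4), so quadratic reciprocity gives (27/757) = (757/27). Reduce: 757 ≡ 1 (mod 27). Now have -(1/27).
(1/27) = 1. Collecting the sign factors: -1.

-1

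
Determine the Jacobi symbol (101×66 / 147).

By multiplicativity, (101·66 / 147) = (101 / 147)·(66 / 147).
First factor (101 / 147):
(101 / 147)
  = (147 / 101)    [QR: 101 ≡ 1 mod 4, sign kept]
  = (46 / 101)    [147 ≡ 46 mod 101]
  = -(23 / 101)    [101 ≡ 5 mod 8 ⇒ (2 / 101) = -1]
  = -(101 / 23)    [QR: 101 ≡ 1 mod 4, sign kept]
  = -(9 / 23)    [101 ≡ 9 mod 23]
  = -(23 / 9)    [QR: 9 ≡ 1 mod 4, sign kept]
  = -(5 / 9)    [23 ≡ 5 mod 9]
  = -(9 / 5)    [QR: 5 ≡ 1 mod 4, sign kept]
  = -(4 / 5)    [9 ≡ 4 mod 5]
  = -(1 / 5)    [5 ≡ 5 mod 8 ⇒ (2 / 5)^2 = +1]
  = -1    [(1 / 5) = 1]
Second factor (66 / 147):
(66 / 147)
  = -(33 / 147)    [147 ≡ 3 mod 8 ⇒ (2 / 147) = -1]
  = -(147 / 33)    [QR: 33 ≡ 1 mod 4, sign kept]
  = -(15 / 33)    [147 ≡ 15 mod 33]
  = -(33 / 15)    [QR: 33 ≡ 1 mod 4, sign kept]
  = -(3 / 15)    [33 ≡ 3 mod 15]
  = (15 / 3)    [QR: both ≡ 3 mod 4, sign flips]
  = (0 / 3)    [15 ≡ 0 mod 3]
  = 0    [numerator 0, gcd > 1]
Product: (-1)·(0) = 0.

0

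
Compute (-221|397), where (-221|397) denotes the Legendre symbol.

(-221|397)
  = (221|397)    [397 ≡ 1 mod 4 ⇒ (-1|397) = +1]
  = (397|221)    [QR: 221 ≡ 1 mod 4, sign kept]
  = (176|221)    [397 ≡ 176 mod 221]
  = (11|221)    [221 ≡ 5 mod 8 ⇒ (2|221)^4 = +1]
  = (221|11)    [QR: 221 ≡ 1 mod 4, sign kept]
  = (1|11)    [221 ≡ 1 mod 11]
  = 1    [(1|11) = 1]

1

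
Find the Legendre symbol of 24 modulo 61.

-1

(24/61)
  = -(3/61)    [61 ≡ 5 mod 8 ⇒ (2/61)^3 = -1]
  = -(61/3)    [QR: 61 ≡ 1 mod 4, sign kept]
  = -(1/3)    [61 ≡ 1 mod 3]
  = -1    [(1/3) = 1]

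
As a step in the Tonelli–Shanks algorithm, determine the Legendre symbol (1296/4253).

(1296/4253)
  = (81/4253)    [4253 ≡ 5 mod 8 ⇒ (2/4253)^4 = +1]
  = (4253/81)    [QR: 81 ≡ 1 mod 4, sign kept]
  = (41/81)    [4253 ≡ 41 mod 81]
  = (81/41)    [QR: 41 ≡ 1 mod 4, sign kept]
  = (40/41)    [81 ≡ 40 mod 41]
  = (5/41)    [41 ≡ 1 mod 8 ⇒ (2/41)^3 = +1]
  = (41/5)    [QR: 5 ≡ 1 mod 4, sign kept]
  = (1/5)    [41 ≡ 1 mod 5]
  = 1    [(1/5) = 1]

1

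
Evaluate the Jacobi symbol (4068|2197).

1

(4068|2197)
  = (1871|2197)    [4068 ≡ 1871 mod 2197]
  = (2197|1871)    [QR: 2197 ≡ 1 mod 4, sign kept]
  = (326|1871)    [2197 ≡ 326 mod 1871]
  = (163|1871)    [1871 ≡ 7 mod 8 ⇒ (2|1871) = +1]
  = -(1871|163)    [QR: both ≡ 3 mod 4, sign flips]
  = -(78|163)    [1871 ≡ 78 mod 163]
  = (39|163)    [163 ≡ 3 mod 8 ⇒ (2|163) = -1]
  = -(163|39)    [QR: both ≡ 3 mod 4, sign flips]
  = -(7|39)    [163 ≡ 7 mod 39]
  = (39|7)    [QR: both ≡ 3 mod 4, sign flips]
  = (4|7)    [39 ≡ 4 mod 7]
  = (1|7)    [7 ≡ 7 mod 8 ⇒ (2|7)^2 = +1]
  = 1    [(1|7) = 1]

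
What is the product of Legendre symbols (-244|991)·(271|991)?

By multiplicativity, (-244·271|991) = (-244|991)·(271|991).
First factor (-244|991):
Reduce the numerator: -244 ≡ 747 (mod 991), so (-244|991) = (747|991).
Both 747 ≡ 3 and 991 ≡ 3 (mod 4), so reciprocity gives (747|991) = -(991|747). Reduce: 991 ≡ 244 (mod 747). Now have -(244|747).
Factor out 2: 244 = 2^2·61. Since 747 ≡ 3 (mod 8), (2|747) = -1, and (2|747)^2 = +1. Now have -(61|747).
61 ≡ 1 (mod 4), so quadratic reciprocity gives (61|747) = (747|61). Reduce: 747 ≡ 15 (mod 61). Now have -(15|61).
61 ≡ 1 (mod 4), so quadratic reciprocity gives (15|61) = (61|15). Reduce: 61 ≡ 1 (mod 15). Now have -(1|15).
(1|15) = 1. Collecting the sign factors: -1.
Second factor (271|991):
Both 271 ≡ 3 and 991 ≡ 3 (mod 4), so reciprocity gives (271|991) = -(991|271). Reduce: 991 ≡ 178 (mod 271). Now have -(178|271).
Factor out 2: 178 = 2·89. Since 271 ≡ 7 (mod 8), (2|271) = +1. Now have -(89|271).
89 ≡ 1 (mod 4), so quadratic reciprocity gives (89|271) = (271|89). Reduce: 271 ≡ 4 (mod 89). Now have -(4|89).
Factor out 2: 4 = 2^2. Since 89 ≡ 1 (mod 8), (2|89) = +1, and (2|89)^2 = +1. Now have -(1|89).
(1|89) = 1. Collecting the sign factors: -1.
Product: (-1)·(-1) = 1.

1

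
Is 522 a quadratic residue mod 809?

(522|809)
  = (261|809)    [809 ≡ 1 mod 8 ⇒ (2|809) = +1]
  = (809|261)    [QR: 261 ≡ 1 mod 4, sign kept]
  = (26|261)    [809 ≡ 26 mod 261]
  = -(13|261)    [261 ≡ 5 mod 8 ⇒ (2|261) = -1]
  = -(261|13)    [QR: 13 ≡ 1 mod 4, sign kept]
  = -(1|13)    [261 ≡ 1 mod 13]
  = -1    [(1|13) = 1]
(522|809) = -1, and 809 is prime, so 522 is not a quadratic residue mod 809.

no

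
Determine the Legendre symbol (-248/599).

1

(-248/599)
  = -(248/599)    [599 ≡ 3 mod 4 ⇒ (-1/599) = -1]
  = -(31/599)    [599 ≡ 7 mod 8 ⇒ (2/599)^3 = +1]
  = (599/31)    [QR: both ≡ 3 mod 4, sign flips]
  = (10/31)    [599 ≡ 10 mod 31]
  = (5/31)    [31 ≡ 7 mod 8 ⇒ (2/31) = +1]
  = (31/5)    [QR: 5 ≡ 1 mod 4, sign kept]
  = (1/5)    [31 ≡ 1 mod 5]
  = 1    [(1/5) = 1]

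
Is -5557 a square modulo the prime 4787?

no

Pull out -1: (-5557/4787) = (-1/4787)·(5557/4787). Since 4787 ≡ 3 (mod 4), (-1/4787) = -1. Now have -(5557/4787).
Reduce the numerator: 5557 ≡ 770 (mod 4787), so (5557/4787) = (770/4787).
Factor out 2: 770 = 2·385. Since 4787 ≡ 3 (mod 8), (2/4787) = -1. Now have (385/4787).
385 ≡ 1 (mod 4), so quadratic reciprocity gives (385/4787) = (4787/385). Reduce: 4787 ≡ 167 (mod 385). Now have (167/385).
385 ≡ 1 (mod 4), so quadratic reciprocity gives (167/385) = (385/167). Reduce: 385 ≡ 51 (mod 167). Now have (51/167).
Both 51 ≡ 3 and 167 ≡ 3 (mod 4), so reciprocity gives (51/167) = -(167/51). Reduce: 167 ≡ 14 (mod 51). Now have -(14/51).
Factor out 2: 14 = 2·7. Since 51 ≡ 3 (mod 8), (2/51) = -1. Now have (7/51).
Both 7 ≡ 3 and 51 ≡ 3 (mod 4), so reciprocity gives (7/51) = -(51/7). Reduce: 51 ≡ 2 (mod 7). Now have -(2/7).
Factor out 2: 2 = 2. Since 7 ≡ 7 (mod 8), (2/7) = +1. Now have -(1/7).
(1/7) = 1. Collecting the sign factors: -1.
(-5557/4787) = -1, and 4787 is prime, so -5557 is not a quadratic residue mod 4787.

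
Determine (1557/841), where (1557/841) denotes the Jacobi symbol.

1

Reduce the numerator: 1557 ≡ 716 (mod 841), so (1557/841) = (716/841).
Factor out 2: 716 = 2^2·179. Since 841 ≡ 1 (mod 8), (2/841) = +1, and (2/841)^2 = +1. Now have (179/841).
841 ≡ 1 (mod 4), so quadratic reciprocity gives (179/841) = (841/179). Reduce: 841 ≡ 125 (mod 179). Now have (125/179).
125 ≡ 1 (mod 4), so quadratic reciprocity gives (125/179) = (179/125). Reduce: 179 ≡ 54 (mod 125). Now have (54/125).
Factor out 2: 54 = 2·27. Since 125 ≡ 5 (mod 8), (2/125) = -1. Now have -(27/125).
125 ≡ 1 (mod 4), so quadratic reciprocity gives (27/125) = (125/27). Reduce: 125 ≡ 17 (mod 27). Now have -(17/27).
17 ≡ 1 (mod 4), so quadratic reciprocity gives (17/27) = (27/17). Reduce: 27 ≡ 10 (mod 17). Now have -(10/17).
Factor out 2: 10 = 2·5. Since 17 ≡ 1 (mod 8), (2/17) = +1. Now have -(5/17).
5 ≡ 1 (mod 4), so quadratic reciprocity gives (5/17) = (17/5). Reduce: 17 ≡ 2 (mod 5). Now have -(2/5).
Factor out 2: 2 = 2. Since 5 ≡ 5 (mod 8), (2/5) = -1. Now have (1/5).
(1/5) = 1. Collecting the sign factors: 1.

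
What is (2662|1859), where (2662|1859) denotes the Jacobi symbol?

0

Reduce the numerator: 2662 ≡ 803 (mod 1859), so (2662|1859) = (803|1859).
Both 803 ≡ 3 and 1859 ≡ 3 (mod 4), so reciprocity gives (803|1859) = -(1859|803). Reduce: 1859 ≡ 253 (mod 803). Now have -(253|803).
253 ≡ 1 (mod 4), so quadratic reciprocity gives (253|803) = (803|253). Reduce: 803 ≡ 44 (mod 253). Now have -(44|253).
Factor out 2: 44 = 2^2·11. Since 253 ≡ 5 (mod 8), (2|253) = -1, and (2|253)^2 = +1. Now have -(11|253).
253 ≡ 1 (mod 4), so quadratic reciprocity gives (11|253) = (253|11). Reduce: 253 ≡ 0 (mod 11). Now have -(0|11).
The numerator is now 0 with denominator 11 > 1: the symbol is 0.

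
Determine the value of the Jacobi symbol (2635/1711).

-1

(2635/1711)
  = (924/1711)    [2635 ≡ 924 mod 1711]
  = (231/1711)    [1711 ≡ 7 mod 8 ⇒ (2/1711)^2 = +1]
  = -(1711/231)    [QR: both ≡ 3 mod 4, sign flips]
  = -(94/231)    [1711 ≡ 94 mod 231]
  = -(47/231)    [231 ≡ 7 mod 8 ⇒ (2/231) = +1]
  = (231/47)    [QR: both ≡ 3 mod 4, sign flips]
  = (43/47)    [231 ≡ 43 mod 47]
  = -(47/43)    [QR: both ≡ 3 mod 4, sign flips]
  = -(4/43)    [47 ≡ 4 mod 43]
  = -(1/43)    [43 ≡ 3 mod 8 ⇒ (2/43)^2 = +1]
  = -1    [(1/43) = 1]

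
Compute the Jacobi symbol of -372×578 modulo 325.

By multiplicativity, (-372·578|325) = (-372|325)·(578|325).
First factor (-372|325):
Reduce the numerator: -372 ≡ 278 (mod 325), so (-372|325) = (278|325).
Factor out 2: 278 = 2·139. Since 325 ≡ 5 (mod 8), (2|325) = -1. Now have -(139|325).
325 ≡ 1 (mod 4), so quadratic reciprocity gives (139|325) = (325|139). Reduce: 325 ≡ 47 (mod 139). Now have -(47|139).
Both 47 ≡ 3 and 139 ≡ 3 (mod 4), so reciprocity gives (47|139) = -(139|47). Reduce: 139 ≡ 45 (mod 47). Now have (45|47).
45 ≡ 1 (mod 4), so quadratic reciprocity gives (45|47) = (47|45). Reduce: 47 ≡ 2 (mod 45). Now have (2|45).
Factor out 2: 2 = 2. Since 45 ≡ 5 (mod 8), (2|45) = -1. Now have -(1|45).
(1|45) = 1. Collecting the sign factors: -1.
Second factor (578|325):
Reduce the numerator: 578 ≡ 253 (mod 325), so (578|325) = (253|325).
253 ≡ 1 (mod 4), so quadratic reciprocity gives (253|325) = (325|253). Reduce: 325 ≡ 72 (mod 253). Now have (72|253).
Factor out 2: 72 = 2^3·9. Since 253 ≡ 5 (mod 8), (2|253) = -1, and (2|253)^3 = -1. Now have -(9|253).
9 ≡ 1 (mod 4), so quadratic reciprocity gives (9|253) = (253|9). Reduce: 253 ≡ 1 (mod 9). Now have -(1|9).
(1|9) = 1. Collecting the sign factors: -1.
Product: (-1)·(-1) = 1.

1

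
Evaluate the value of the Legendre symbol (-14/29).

-1

Pull out -1: (-14/29) = (-1/29)·(14/29). Since 29 ≡ 1 (mod 4), (-1/29) = +1. Now have (14/29).
Factor out 2: 14 = 2·7. Since 29 ≡ 5 (mod 8), (2/29) = -1. Now have -(7/29).
29 ≡ 1 (mod 4), so quadratic reciprocity gives (7/29) = (29/7). Reduce: 29 ≡ 1 (mod 7). Now have -(1/7).
(1/7) = 1. Collecting the sign factors: -1.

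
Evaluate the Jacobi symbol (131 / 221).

221 ≡ 1 (mod 4), so quadratic reciprocity gives (131 / 221) = (221 / 131). Reduce: 221 ≡ 90 (mod 131). Now have (90 / 131).
Factor out 2: 90 = 2·45. Since 131 ≡ 3 (mod 8), (2 / 131) = -1. Now have -(45 / 131).
45 ≡ 1 (mod 4), so quadratic reciprocity gives (45 / 131) = (131 / 45). Reduce: 131 ≡ 41 (mod 45). Now have -(41 / 45).
41 ≡ 1 (mod 4), so quadratic reciprocity gives (41 / 45) = (45 / 41). Reduce: 45 ≡ 4 (mod 41). Now have -(4 / 41).
Factor out 2: 4 = 2^2. Since 41 ≡ 1 (mod 8), (2 / 41) = +1, and (2 / 41)^2 = +1. Now have -(1 / 41).
(1 / 41) = 1. Collecting the sign factors: -1.

-1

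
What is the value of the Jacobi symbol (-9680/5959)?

-1

(-9680/5959)
  = -(9680/5959)    [5959 ≡ 3 mod 4 ⇒ (-1/5959) = -1]
  = -(3721/5959)    [9680 ≡ 3721 mod 5959]
  = -(5959/3721)    [QR: 3721 ≡ 1 mod 4, sign kept]
  = -(2238/3721)    [5959 ≡ 2238 mod 3721]
  = -(1119/3721)    [3721 ≡ 1 mod 8 ⇒ (2/3721) = +1]
  = -(3721/1119)    [QR: 3721 ≡ 1 mod 4, sign kept]
  = -(364/1119)    [3721 ≡ 364 mod 1119]
  = -(91/1119)    [1119 ≡ 7 mod 8 ⇒ (2/1119)^2 = +1]
  = (1119/91)    [QR: both ≡ 3 mod 4, sign flips]
  = (27/91)    [1119 ≡ 27 mod 91]
  = -(91/27)    [QR: both ≡ 3 mod 4, sign flips]
  = -(10/27)    [91 ≡ 10 mod 27]
  = (5/27)    [27 ≡ 3 mod 8 ⇒ (2/27) = -1]
  = (27/5)    [QR: 5 ≡ 1 mod 4, sign kept]
  = (2/5)    [27 ≡ 2 mod 5]
  = -(1/5)    [5 ≡ 5 mod 8 ⇒ (2/5) = -1]
  = -1    [(1/5) = 1]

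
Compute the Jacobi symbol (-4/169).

(-4/169)
  = (165/169)    [-4 ≡ 165 mod 169]
  = (169/165)    [QR: 165 ≡ 1 mod 4, sign kept]
  = (4/165)    [169 ≡ 4 mod 165]
  = (1/165)    [165 ≡ 5 mod 8 ⇒ (2/165)^2 = +1]
  = 1    [(1/165) = 1]

1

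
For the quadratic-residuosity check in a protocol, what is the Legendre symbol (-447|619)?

-1

Reduce the numerator: -447 ≡ 172 (mod 619), so (-447|619) = (172|619).
Factor out 2: 172 = 2^2·43. Since 619 ≡ 3 (mod 8), (2|619) = -1, and (2|619)^2 = +1. Now have (43|619).
Both 43 ≡ 3 and 619 ≡ 3 (mod 4), so reciprocity gives (43|619) = -(619|43). Reduce: 619 ≡ 17 (mod 43). Now have -(17|43).
17 ≡ 1 (mod 4), so quadratic reciprocity gives (17|43) = (43|17). Reduce: 43 ≡ 9 (mod 17). Now have -(9|17).
9 ≡ 1 (mod 4), so quadratic reciprocity gives (9|17) = (17|9). Reduce: 17 ≡ 8 (mod 9). Now have -(8|9).
Factor out 2: 8 = 2^3. Since 9 ≡ 1 (mod 8), (2|9) = +1, and (2|9)^3 = +1. Now have -(1|9).
(1|9) = 1. Collecting the sign factors: -1.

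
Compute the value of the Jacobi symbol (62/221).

-1

(62/221)
  = -(31/221)    [221 ≡ 5 mod 8 ⇒ (2/221) = -1]
  = -(221/31)    [QR: 221 ≡ 1 mod 4, sign kept]
  = -(4/31)    [221 ≡ 4 mod 31]
  = -(1/31)    [31 ≡ 7 mod 8 ⇒ (2/31)^2 = +1]
  = -1    [(1/31) = 1]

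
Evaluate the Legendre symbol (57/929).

-1

57 ≡ 1 (mod 4), so quadratic reciprocity gives (57/929) = (929/57). Reduce: 929 ≡ 17 (mod 57). Now have (17/57).
17 ≡ 1 (mod 4), so quadratic reciprocity gives (17/57) = (57/17). Reduce: 57 ≡ 6 (mod 17). Now have (6/17).
Factor out 2: 6 = 2·3. Since 17 ≡ 1 (mod 8), (2/17) = +1. Now have (3/17).
17 ≡ 1 (mod 4), so quadratic reciprocity gives (3/17) = (17/3). Reduce: 17 ≡ 2 (mod 3). Now have (2/3).
Factor out 2: 2 = 2. Since 3 ≡ 3 (mod 8), (2/3) = -1. Now have -(1/3).
(1/3) = 1. Collecting the sign factors: -1.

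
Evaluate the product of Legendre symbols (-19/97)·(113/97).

By multiplicativity, (-19·113/97) = (-19/97)·(113/97).
First factor (-19/97):
Pull out -1: (-19/97) = (-1/97)·(19/97). Since 97 ≡ 1 (mod 4), (-1/97) = +1. Now have (19/97).
97 ≡ 1 (mod 4), so quadratic reciprocity gives (19/97) = (97/19). Reduce: 97 ≡ 2 (mod 19). Now have (2/19).
Factor out 2: 2 = 2. Since 19 ≡ 3 (mod 8), (2/19) = -1. Now have -(1/19).
(1/19) = 1. Collecting the sign factors: -1.
Second factor (113/97):
Reduce the numerator: 113 ≡ 16 (mod 97), so (113/97) = (16/97).
Factor out 2: 16 = 2^4. Since 97 ≡ 1 (mod 8), (2/97) = +1, and (2/97)^4 = +1. Now have (1/97).
(1/97) = 1. Collecting the sign factors: 1.
Product: (-1)·(1) = -1.

-1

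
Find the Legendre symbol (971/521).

(971/521)
  = (450/521)    [971 ≡ 450 mod 521]
  = (225/521)    [521 ≡ 1 mod 8 ⇒ (2/521) = +1]
  = (521/225)    [QR: 225 ≡ 1 mod 4, sign kept]
  = (71/225)    [521 ≡ 71 mod 225]
  = (225/71)    [QR: 225 ≡ 1 mod 4, sign kept]
  = (12/71)    [225 ≡ 12 mod 71]
  = (3/71)    [71 ≡ 7 mod 8 ⇒ (2/71)^2 = +1]
  = -(71/3)    [QR: both ≡ 3 mod 4, sign flips]
  = -(2/3)    [71 ≡ 2 mod 3]
  = (1/3)    [3 ≡ 3 mod 8 ⇒ (2/3) = -1]
  = 1    [(1/3) = 1]

1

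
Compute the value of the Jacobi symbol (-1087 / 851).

1

(-1087 / 851)
  = (615 / 851)    [-1087 ≡ 615 mod 851]
  = -(851 / 615)    [QR: both ≡ 3 mod 4, sign flips]
  = -(236 / 615)    [851 ≡ 236 mod 615]
  = -(59 / 615)    [615 ≡ 7 mod 8 ⇒ (2 / 615)^2 = +1]
  = (615 / 59)    [QR: both ≡ 3 mod 4, sign flips]
  = (25 / 59)    [615 ≡ 25 mod 59]
  = (59 / 25)    [QR: 25 ≡ 1 mod 4, sign kept]
  = (9 / 25)    [59 ≡ 9 mod 25]
  = (25 / 9)    [QR: 9 ≡ 1 mod 4, sign kept]
  = (7 / 9)    [25 ≡ 7 mod 9]
  = (9 / 7)    [QR: 9 ≡ 1 mod 4, sign kept]
  = (2 / 7)    [9 ≡ 2 mod 7]
  = (1 / 7)    [7 ≡ 7 mod 8 ⇒ (2 / 7) = +1]
  = 1    [(1 / 7) = 1]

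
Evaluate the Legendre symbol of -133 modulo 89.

1

Pull out -1: (-133/89) = (-1/89)·(133/89). Since 89 ≡ 1 (mod 4), (-1/89) = +1. Now have (133/89).
Reduce the numerator: 133 ≡ 44 (mod 89), so (133/89) = (44/89).
Factor out 2: 44 = 2^2·11. Since 89 ≡ 1 (mod 8), (2/89) = +1, and (2/89)^2 = +1. Now have (11/89).
89 ≡ 1 (mod 4), so quadratic reciprocity gives (11/89) = (89/11). Reduce: 89 ≡ 1 (mod 11). Now have (1/11).
(1/11) = 1. Collecting the sign factors: 1.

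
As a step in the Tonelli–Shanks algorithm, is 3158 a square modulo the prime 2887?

no

(3158|2887)
  = (271|2887)    [3158 ≡ 271 mod 2887]
  = -(2887|271)    [QR: both ≡ 3 mod 4, sign flips]
  = -(177|271)    [2887 ≡ 177 mod 271]
  = -(271|177)    [QR: 177 ≡ 1 mod 4, sign kept]
  = -(94|177)    [271 ≡ 94 mod 177]
  = -(47|177)    [177 ≡ 1 mod 8 ⇒ (2|177) = +1]
  = -(177|47)    [QR: 177 ≡ 1 mod 4, sign kept]
  = -(36|47)    [177 ≡ 36 mod 47]
  = -(9|47)    [47 ≡ 7 mod 8 ⇒ (2|47)^2 = +1]
  = -(47|9)    [QR: 9 ≡ 1 mod 4, sign kept]
  = -(2|9)    [47 ≡ 2 mod 9]
  = -(1|9)    [9 ≡ 1 mod 8 ⇒ (2|9) = +1]
  = -1    [(1|9) = 1]
The Legendre symbol is -1, so x^2 ≡ 3158 (mod 2887) has no solution.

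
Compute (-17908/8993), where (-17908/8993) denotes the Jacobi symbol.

-1

(-17908/8993)
  = (78/8993)    [-17908 ≡ 78 mod 8993]
  = (39/8993)    [8993 ≡ 1 mod 8 ⇒ (2/8993) = +1]
  = (8993/39)    [QR: 8993 ≡ 1 mod 4, sign kept]
  = (23/39)    [8993 ≡ 23 mod 39]
  = -(39/23)    [QR: both ≡ 3 mod 4, sign flips]
  = -(16/23)    [39 ≡ 16 mod 23]
  = -(1/23)    [23 ≡ 7 mod 8 ⇒ (2/23)^4 = +1]
  = -1    [(1/23) = 1]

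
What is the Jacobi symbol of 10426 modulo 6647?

(10426|6647)
  = (3779|6647)    [10426 ≡ 3779 mod 6647]
  = -(6647|3779)    [QR: both ≡ 3 mod 4, sign flips]
  = -(2868|3779)    [6647 ≡ 2868 mod 3779]
  = -(717|3779)    [3779 ≡ 3 mod 8 ⇒ (2|3779)^2 = +1]
  = -(3779|717)    [QR: 717 ≡ 1 mod 4, sign kept]
  = -(194|717)    [3779 ≡ 194 mod 717]
  = (97|717)    [717 ≡ 5 mod 8 ⇒ (2|717) = -1]
  = (717|97)    [QR: 97 ≡ 1 mod 4, sign kept]
  = (38|97)    [717 ≡ 38 mod 97]
  = (19|97)    [97 ≡ 1 mod 8 ⇒ (2|97) = +1]
  = (97|19)    [QR: 97 ≡ 1 mod 4, sign kept]
  = (2|19)    [97 ≡ 2 mod 19]
  = -(1|19)    [19 ≡ 3 mod 8 ⇒ (2|19) = -1]
  = -1    [(1|19) = 1]

-1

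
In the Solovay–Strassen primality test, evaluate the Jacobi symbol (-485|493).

-1

(-485|493)
  = (8|493)    [-485 ≡ 8 mod 493]
  = -(1|493)    [493 ≡ 5 mod 8 ⇒ (2|493)^3 = -1]
  = -1    [(1|493) = 1]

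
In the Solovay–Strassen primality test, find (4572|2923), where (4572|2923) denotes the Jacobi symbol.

Reduce the numerator: 4572 ≡ 1649 (mod 2923), so (4572|2923) = (1649|2923).
1649 ≡ 1 (mod 4), so quadratic reciprocity gives (1649|2923) = (2923|1649). Reduce: 2923 ≡ 1274 (mod 1649). Now have (1274|1649).
Factor out 2: 1274 = 2·637. Since 1649 ≡ 1 (mod 8), (2|1649) = +1. Now have (637|1649).
637 ≡ 1 (mod 4), so quadratic reciprocity gives (637|1649) = (1649|637). Reduce: 1649 ≡ 375 (mod 637). Now have (375|637).
637 ≡ 1 (mod 4), so quadratic reciprocity gives (375|637) = (637|375). Reduce: 637 ≡ 262 (mod 375). Now have (262|375).
Factor out 2: 262 = 2·131. Since 375 ≡ 7 (mod 8), (2|375) = +1. Now have (131|375).
Both 131 ≡ 3 and 375 ≡ 3 (mod 4), so reciprocity gives (131|375) = -(375|131). Reduce: 375 ≡ 113 (mod 131). Now have -(113|131).
113 ≡ 1 (mod 4), so quadratic reciprocity gives (113|131) = (131|113). Reduce: 131 ≡ 18 (mod 113). Now have -(18|113).
Factor out 2: 18 = 2·9. Since 113 ≡ 1 (mod 8), (2|113) = +1. Now have -(9|113).
9 ≡ 1 (mod 4), so quadratic reciprocity gives (9|113) = (113|9). Reduce: 113 ≡ 5 (mod 9). Now have -(5|9).
5 ≡ 1 (mod 4), so quadratic reciprocity gives (5|9) = (9|5). Reduce: 9 ≡ 4 (mod 5). Now have -(4|5).
Factor out 2: 4 = 2^2. Since 5 ≡ 5 (mod 8), (2|5) = -1, and (2|5)^2 = +1. Now have -(1|5).
(1|5) = 1. Collecting the sign factors: -1.

-1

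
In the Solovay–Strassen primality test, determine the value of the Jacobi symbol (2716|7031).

(2716|7031)
  = (679|7031)    [7031 ≡ 7 mod 8 ⇒ (2|7031)^2 = +1]
  = -(7031|679)    [QR: both ≡ 3 mod 4, sign flips]
  = -(241|679)    [7031 ≡ 241 mod 679]
  = -(679|241)    [QR: 241 ≡ 1 mod 4, sign kept]
  = -(197|241)    [679 ≡ 197 mod 241]
  = -(241|197)    [QR: 197 ≡ 1 mod 4, sign kept]
  = -(44|197)    [241 ≡ 44 mod 197]
  = -(11|197)    [197 ≡ 5 mod 8 ⇒ (2|197)^2 = +1]
  = -(197|11)    [QR: 197 ≡ 1 mod 4, sign kept]
  = -(10|11)    [197 ≡ 10 mod 11]
  = (5|11)    [11 ≡ 3 mod 8 ⇒ (2|11) = -1]
  = (11|5)    [QR: 5 ≡ 1 mod 4, sign kept]
  = (1|5)    [11 ≡ 1 mod 5]
  = 1    [(1|5) = 1]

1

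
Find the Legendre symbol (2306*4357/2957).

By multiplicativity, (2306·4357/2957) = (2306/2957)·(4357/2957).
First factor (2306/2957):
(2306/2957)
  = -(1153/2957)    [2957 ≡ 5 mod 8 ⇒ (2/2957) = -1]
  = -(2957/1153)    [QR: 1153 ≡ 1 mod 4, sign kept]
  = -(651/1153)    [2957 ≡ 651 mod 1153]
  = -(1153/651)    [QR: 1153 ≡ 1 mod 4, sign kept]
  = -(502/651)    [1153 ≡ 502 mod 651]
  = (251/651)    [651 ≡ 3 mod 8 ⇒ (2/651) = -1]
  = -(651/251)    [QR: both ≡ 3 mod 4, sign flips]
  = -(149/251)    [651 ≡ 149 mod 251]
  = -(251/149)    [QR: 149 ≡ 1 mod 4, sign kept]
  = -(102/149)    [251 ≡ 102 mod 149]
  = (51/149)    [149 ≡ 5 mod 8 ⇒ (2/149) = -1]
  = (149/51)    [QR: 149 ≡ 1 mod 4, sign kept]
  = (47/51)    [149 ≡ 47 mod 51]
  = -(51/47)    [QR: both ≡ 3 mod 4, sign flips]
  = -(4/47)    [51 ≡ 4 mod 47]
  = -(1/47)    [47 ≡ 7 mod 8 ⇒ (2/47)^2 = +1]
  = -1    [(1/47) = 1]
Second factor (4357/2957):
(4357/2957)
  = (1400/2957)    [4357 ≡ 1400 mod 2957]
  = -(175/2957)    [2957 ≡ 5 mod 8 ⇒ (2/2957)^3 = -1]
  = -(2957/175)    [QR: 2957 ≡ 1 mod 4, sign kept]
  = -(157/175)    [2957 ≡ 157 mod 175]
  = -(175/157)    [QR: 157 ≡ 1 mod 4, sign kept]
  = -(18/157)    [175 ≡ 18 mod 157]
  = (9/157)    [157 ≡ 5 mod 8 ⇒ (2/157) = -1]
  = (157/9)    [QR: 9 ≡ 1 mod 4, sign kept]
  = (4/9)    [157 ≡ 4 mod 9]
  = (1/9)    [9 ≡ 1 mod 8 ⇒ (2/9)^2 = +1]
  = 1    [(1/9) = 1]
Product: (-1)·(1) = -1.

-1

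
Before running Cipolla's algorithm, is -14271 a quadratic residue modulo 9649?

(-14271/9649)
  = (5027/9649)    [-14271 ≡ 5027 mod 9649]
  = (9649/5027)    [QR: 9649 ≡ 1 mod 4, sign kept]
  = (4622/5027)    [9649 ≡ 4622 mod 5027]
  = -(2311/5027)    [5027 ≡ 3 mod 8 ⇒ (2/5027) = -1]
  = (5027/2311)    [QR: both ≡ 3 mod 4, sign flips]
  = (405/2311)    [5027 ≡ 405 mod 2311]
  = (2311/405)    [QR: 405 ≡ 1 mod 4, sign kept]
  = (286/405)    [2311 ≡ 286 mod 405]
  = -(143/405)    [405 ≡ 5 mod 8 ⇒ (2/405) = -1]
  = -(405/143)    [QR: 405 ≡ 1 mod 4, sign kept]
  = -(119/143)    [405 ≡ 119 mod 143]
  = (143/119)    [QR: both ≡ 3 mod 4, sign flips]
  = (24/119)    [143 ≡ 24 mod 119]
  = (3/119)    [119 ≡ 7 mod 8 ⇒ (2/119)^3 = +1]
  = -(119/3)    [QR: both ≡ 3 mod 4, sign flips]
  = -(2/3)    [119 ≡ 2 mod 3]
  = (1/3)    [3 ≡ 3 mod 8 ⇒ (2/3) = -1]
  = 1    [(1/3) = 1]
(-14271/9649) = 1, and 9649 is prime, so -14271 is a quadratic residue mod 9649.

yes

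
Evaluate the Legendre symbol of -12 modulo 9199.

Reduce the numerator: -12 ≡ 9187 (mod 9199), so (-12/9199) = (9187/9199).
Both 9187 ≡ 3 and 9199 ≡ 3 (mod 4), so reciprocity gives (9187/9199) = -(9199/9187). Reduce: 9199 ≡ 12 (mod 9187). Now have -(12/9187).
Factor out 2: 12 = 2^2·3. Since 9187 ≡ 3 (mod 8), (2/9187) = -1, and (2/9187)^2 = +1. Now have -(3/9187).
Both 3 ≡ 3 and 9187 ≡ 3 (mod 4), so reciprocity gives (3/9187) = -(9187/3). Reduce: 9187 ≡ 1 (mod 3). Now have (1/3).
(1/3) = 1. Collecting the sign factors: 1.

1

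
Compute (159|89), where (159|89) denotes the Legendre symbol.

Reduce the numerator: 159 ≡ 70 (mod 89), so (159|89) = (70|89).
Factor out 2: 70 = 2·35. Since 89 ≡ 1 (mod 8), (2|89) = +1. Now have (35|89).
89 ≡ 1 (mod 4), so quadratic reciprocity gives (35|89) = (89|35). Reduce: 89 ≡ 19 (mod 35). Now have (19|35).
Both 19 ≡ 3 and 35 ≡ 3 (mod 4), so reciprocity gives (19|35) = -(35|19). Reduce: 35 ≡ 16 (mod 19). Now have -(16|19).
Factor out 2: 16 = 2^4. Since 19 ≡ 3 (mod 8), (2|19) = -1, and (2|19)^4 = +1. Now have -(1|19).
(1|19) = 1. Collecting the sign factors: -1.

-1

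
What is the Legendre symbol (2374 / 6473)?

1

Factor out 2: 2374 = 2·1187. Since 6473 ≡ 1 (mod 8), (2 / 6473) = +1. Now have (1187 / 6473).
6473 ≡ 1 (mod 4), so quadratic reciprocity gives (1187 / 6473) = (6473 / 1187). Reduce: 6473 ≡ 538 (mod 1187). Now have (538 / 1187).
Factor out 2: 538 = 2·269. Since 1187 ≡ 3 (mod 8), (2 / 1187) = -1. Now have -(269 / 1187).
269 ≡ 1 (mod 4), so quadratic reciprocity gives (269 / 1187) = (1187 / 269). Reduce: 1187 ≡ 111 (mod 269). Now have -(111 / 269).
269 ≡ 1 (mod 4), so quadratic reciprocity gives (111 / 269) = (269 / 111). Reduce: 269 ≡ 47 (mod 111). Now have -(47 / 111).
Both 47 ≡ 3 and 111 ≡ 3 (mod 4), so reciprocity gives (47 / 111) = -(111 / 47). Reduce: 111 ≡ 17 (mod 47). Now have (17 / 47).
17 ≡ 1 (mod 4), so quadratic reciprocity gives (17 / 47) = (47 / 17). Reduce: 47 ≡ 13 (mod 17). Now have (13 / 17).
13 ≡ 1 (mod 4), so quadratic reciprocity gives (13 / 17) = (17 / 13). Reduce: 17 ≡ 4 (mod 13). Now have (4 / 13).
Factor out 2: 4 = 2^2. Since 13 ≡ 5 (mod 8), (2 / 13) = -1, and (2 / 13)^2 = +1. Now have (1 / 13).
(1 / 13) = 1. Collecting the sign factors: 1.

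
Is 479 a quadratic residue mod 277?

Reduce the numerator: 479 ≡ 202 (mod 277), so (479/277) = (202/277).
Factor out 2: 202 = 2·101. Since 277 ≡ 5 (mod 8), (2/277) = -1. Now have -(101/277).
101 ≡ 1 (mod 4), so quadratic reciprocity gives (101/277) = (277/101). Reduce: 277 ≡ 75 (mod 101). Now have -(75/101).
101 ≡ 1 (mod 4), so quadratic reciprocity gives (75/101) = (101/75). Reduce: 101 ≡ 26 (mod 75). Now have -(26/75).
Factor out 2: 26 = 2·13. Since 75 ≡ 3 (mod 8), (2/75) = -1. Now have (13/75).
13 ≡ 1 (mod 4), so quadratic reciprocity gives (13/75) = (75/13). Reduce: 75 ≡ 10 (mod 13). Now have (10/13).
Factor out 2: 10 = 2·5. Since 13 ≡ 5 (mod 8), (2/13) = -1. Now have -(5/13).
5 ≡ 1 (mod 4), so quadratic reciprocity gives (5/13) = (13/5). Reduce: 13 ≡ 3 (mod 5). Now have -(3/5).
5 ≡ 1 (mod 4), so quadratic reciprocity gives (3/5) = (5/3). Reduce: 5 ≡ 2 (mod 3). Now have -(2/3).
Factor out 2: 2 = 2. Since 3 ≡ 3 (mod 8), (2/3) = -1. Now have (1/3).
(1/3) = 1. Collecting the sign factors: 1.
(479/277) = 1, and 277 is prime, so 479 is a quadratic residue mod 277.

yes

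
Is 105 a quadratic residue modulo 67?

(105/67)
  = (38/67)    [105 ≡ 38 mod 67]
  = -(19/67)    [67 ≡ 3 mod 8 ⇒ (2/67) = -1]
  = (67/19)    [QR: both ≡ 3 mod 4, sign flips]
  = (10/19)    [67 ≡ 10 mod 19]
  = -(5/19)    [19 ≡ 3 mod 8 ⇒ (2/19) = -1]
  = -(19/5)    [QR: 5 ≡ 1 mod 4, sign kept]
  = -(4/5)    [19 ≡ 4 mod 5]
  = -(1/5)    [5 ≡ 5 mod 8 ⇒ (2/5)^2 = +1]
  = -1    [(1/5) = 1]
The Legendre symbol is -1, so x^2 ≡ 105 (mod 67) has no solution.

no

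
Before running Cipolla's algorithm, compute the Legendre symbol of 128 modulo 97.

Reduce the numerator: 128 ≡ 31 (mod 97), so (128/97) = (31/97).
97 ≡ 1 (mod 4), so quadratic reciprocity gives (31/97) = (97/31). Reduce: 97 ≡ 4 (mod 31). Now have (4/31).
Factor out 2: 4 = 2^2. Since 31 ≡ 7 (mod 8), (2/31) = +1, and (2/31)^2 = +1. Now have (1/31).
(1/31) = 1. Collecting the sign factors: 1.

1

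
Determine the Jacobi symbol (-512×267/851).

1

By multiplicativity, (-512·267/851) = (-512/851)·(267/851).
First factor (-512/851):
Pull out -1: (-512/851) = (-1/851)·(512/851). Since 851 ≡ 3 (mod 4), (-1/851) = -1. Now have -(512/851).
Factor out 2: 512 = 2^9. Since 851 ≡ 3 (mod 8), (2/851) = -1, and (2/851)^9 = -1. Now have (1/851).
(1/851) = 1. Collecting the sign factors: 1.
Second factor (267/851):
Both 267 ≡ 3 and 851 ≡ 3 (mod 4), so reciprocity gives (267/851) = -(851/267). Reduce: 851 ≡ 50 (mod 267). Now have -(50/267).
Factor out 2: 50 = 2·25. Since 267 ≡ 3 (mod 8), (2/267) = -1. Now have (25/267).
25 ≡ 1 (mod 4), so quadratic reciprocity gives (25/267) = (267/25). Reduce: 267 ≡ 17 (mod 25). Now have (17/25).
17 ≡ 1 (mod 4), so quadratic reciprocity gives (17/25) = (25/17). Reduce: 25 ≡ 8 (mod 17). Now have (8/17).
Factor out 2: 8 = 2^3. Since 17 ≡ 1 (mod 8), (2/17) = +1, and (2/17)^3 = +1. Now have (1/17).
(1/17) = 1. Collecting the sign factors: 1.
Product: (1)·(1) = 1.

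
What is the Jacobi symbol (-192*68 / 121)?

By multiplicativity, (-192·68 / 121) = (-192 / 121)·(68 / 121).
First factor (-192 / 121):
Pull out -1: (-192 / 121) = (-1 / 121)·(192 / 121). Since 121 ≡ 1 (mod 4), (-1 / 121) = +1. Now have (192 / 121).
Reduce the numerator: 192 ≡ 71 (mod 121), so (192 / 121) = (71 / 121).
121 ≡ 1 (mod 4), so quadratic reciprocity gives (71 / 121) = (121 / 71). Reduce: 121 ≡ 50 (mod 71). Now have (50 / 71).
Factor out 2: 50 = 2·25. Since 71 ≡ 7 (mod 8), (2 / 71) = +1. Now have (25 / 71).
25 ≡ 1 (mod 4), so quadratic reciprocity gives (25 / 71) = (71 / 25). Reduce: 71 ≡ 21 (mod 25). Now have (21 / 25).
21 ≡ 1 (mod 4), so quadratic reciprocity gives (21 / 25) = (25 / 21). Reduce: 25 ≡ 4 (mod 21). Now have (4 / 21).
Factor out 2: 4 = 2^2. Since 21 ≡ 5 (mod 8), (2 / 21) = -1, and (2 / 21)^2 = +1. Now have (1 / 21).
(1 / 21) = 1. Collecting the sign factors: 1.
Second factor (68 / 121):
Factor out 2: 68 = 2^2·17. Since 121 ≡ 1 (mod 8), (2 / 121) = +1, and (2 / 121)^2 = +1. Now have (17 / 121).
17 ≡ 1 (mod 4), so quadratic reciprocity gives (17 / 121) = (121 / 17). Reduce: 121 ≡ 2 (mod 17). Now have (2 / 17).
Factor out 2: 2 = 2. Since 17 ≡ 1 (mod 8), (2 / 17) = +1. Now have (1 / 17).
(1 / 17) = 1. Collecting the sign factors: 1.
Product: (1)·(1) = 1.

1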